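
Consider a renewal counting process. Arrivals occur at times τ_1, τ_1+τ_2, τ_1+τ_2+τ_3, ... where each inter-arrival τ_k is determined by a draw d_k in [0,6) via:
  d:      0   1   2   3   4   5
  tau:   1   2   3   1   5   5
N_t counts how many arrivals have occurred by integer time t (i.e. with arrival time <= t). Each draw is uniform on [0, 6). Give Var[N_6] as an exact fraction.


30332183/34012224

Inter-arrival values over d=0..5: [1, 2, 3, 1, 5, 5]
Each d has probability 1/6, so the pmf of τ is: f(1) = 1/3, f(2) = 1/6, f(3) = 1/6, f(5) = 1/3
Let p_n(j) = P(N_n = j), with p_0 = [1]. Condition on τ_1: p_n(0) = P(τ > n), and for j >= 1, p_n(j) = Σ_{k<=n} f(k)·p_{n−k}(j−1)
p_1 = [2/3, 1/3]  (j = 0..1)
p_2 = [1/2, 7/18, 1/9]  (j = 0..2)
p_3 = [1/3, 4/9, 5/27, 1/27]  (j = 0..3)
p_4 = [1/3, 11/36, 29/108, 13/162, 1/81]  (j = 0..4)
p_5 = [0, 7/12, 13/54, 5/36, 8/243, 1/243]  (j = 0..5)
p_6 = [0, 1/3, 31/72, 101/648, 16/243, 19/1458, 1/729]  (j = 0..6)
E[N_6] = Σ j·p_6(j) = 11657/5832;  E[N_6²] = Σ j²·p_6(j) = 28501/5832
Var[N_6] = 28501/5832 − (11657/5832)² = 30332183/34012224


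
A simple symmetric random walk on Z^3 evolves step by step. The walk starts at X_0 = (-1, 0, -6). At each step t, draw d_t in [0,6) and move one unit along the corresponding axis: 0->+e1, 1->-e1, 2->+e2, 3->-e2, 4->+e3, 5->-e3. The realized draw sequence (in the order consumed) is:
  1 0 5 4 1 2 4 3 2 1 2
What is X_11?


t=0: X=(-1, 0, -6), d=1 → -e1, X_1=(-2, 0, -6)
t=1: X=(-2, 0, -6), d=0 → +e1, X_2=(-1, 0, -6)
t=2: X=(-1, 0, -6), d=5 → -e3, X_3=(-1, 0, -7)
t=3: X=(-1, 0, -7), d=4 → +e3, X_4=(-1, 0, -6)
t=4: X=(-1, 0, -6), d=1 → -e1, X_5=(-2, 0, -6)
t=5: X=(-2, 0, -6), d=2 → +e2, X_6=(-2, 1, -6)
t=6: X=(-2, 1, -6), d=4 → +e3, X_7=(-2, 1, -5)
t=7: X=(-2, 1, -5), d=3 → -e2, X_8=(-2, 0, -5)
t=8: X=(-2, 0, -5), d=2 → +e2, X_9=(-2, 1, -5)
t=9: X=(-2, 1, -5), d=1 → -e1, X_10=(-3, 1, -5)
t=10: X=(-3, 1, -5), d=2 → +e2, X_11=(-3, 2, -5)

(-3, 2, -5)


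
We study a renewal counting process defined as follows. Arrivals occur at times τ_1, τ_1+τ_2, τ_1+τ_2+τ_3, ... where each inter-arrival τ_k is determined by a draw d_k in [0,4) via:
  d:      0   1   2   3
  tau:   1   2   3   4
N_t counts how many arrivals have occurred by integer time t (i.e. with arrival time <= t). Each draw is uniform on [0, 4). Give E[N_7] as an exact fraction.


Inter-arrival values over d=0..3: [1, 2, 3, 4]
Each d has probability 1/4, so the pmf of τ is: f(1) = 1/4, f(2) = 1/4, f(3) = 1/4, f(4) = 1/4
Renewal equation for m(n) = E[N_n]: condition on τ_1 = k (if k <= n, one arrival plus a fresh copy on the remaining n−k steps): m(n) = F(n) + Σ_{k<=n} f(k)·m(n−k), where F(n) = P(τ <= n) and m(0) = 0
m(1) = F(1) = 1/4
m(2) = F(2) + f(1)·m(1) = 1/2 + 1/4·1/4 = 9/16
m(3) = F(3) + f(1)·m(2) + f(2)·m(1) = 3/4 + 1/4·9/16 + 1/4·1/4 = 61/64
m(4) = F(4) + f(1)·m(3) + f(2)·m(2) + f(3)·m(1) = 1 + 1/4·61/64 + 1/4·9/16 + 1/4·1/4 = 369/256
m(5) = F(5) + f(1)·m(4) + f(2)·m(3) + f(3)·m(2) + f(4)·m(1) = 1 + 1/4·369/256 + 1/4·61/64 + 1/4·9/16 + 1/4·1/4 = 1845/1024
m(6) = F(6) + f(1)·m(5) + f(2)·m(4) + f(3)·m(3) + f(4)·m(2) = 1 + 1/4·1845/1024 + 1/4·369/256 + 1/4·61/64 + 1/4·9/16 = 8969/4096
m(7) = F(7) + f(1)·m(6) + f(2)·m(5) + f(3)·m(4) + f(4)·m(3) = 1 + 1/4·8969/4096 + 1/4·1845/1024 + 1/4·369/256 + 1/4·61/64 = 42541/16384
E[N_7] = m(7) = 42541/16384

42541/16384


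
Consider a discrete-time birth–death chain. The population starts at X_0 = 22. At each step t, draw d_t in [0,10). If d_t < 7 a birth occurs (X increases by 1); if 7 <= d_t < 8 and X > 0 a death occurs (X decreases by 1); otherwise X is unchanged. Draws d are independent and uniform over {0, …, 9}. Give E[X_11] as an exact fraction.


X can drop by at most 1 per step and X_0 = 22 > T = 11, so X_t >= 22 − t >= 11 > 0 for every t <= 11: the floor at 0 (the 'and X > 0' condition) never binds. Hence X_11 = X_0 + Σ_{t<11} Y_t with i.i.d. increments Y_t = y(d_t) ∈ {+1, −1, 0}.
Outcome values over d=0..9: [1, 1, 1, 1, 1, 1, 1, -1, 0, 0]
Σy = 6, Σy² = 8, M = 10
μ = 6/10 = 3/5,  σ² = 8/10 − (3/5)² = 11/25
E[X_11] = 22 + 11·(3/5) = 143/5

143/5


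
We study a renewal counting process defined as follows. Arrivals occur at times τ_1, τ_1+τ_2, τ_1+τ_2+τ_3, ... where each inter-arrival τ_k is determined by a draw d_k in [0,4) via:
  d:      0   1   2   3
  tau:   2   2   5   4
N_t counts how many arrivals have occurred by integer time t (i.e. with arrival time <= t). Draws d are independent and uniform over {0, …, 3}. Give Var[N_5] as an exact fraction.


3/16

Inter-arrival values over d=0..3: [2, 2, 5, 4]
Each d has probability 1/4, so the pmf of τ is: f(2) = 1/2, f(4) = 1/4, f(5) = 1/4
Let p_n(j) = P(N_n = j), with p_0 = [1]. Condition on τ_1: p_n(0) = P(τ > n), and for j >= 1, p_n(j) = Σ_{k<=n} f(k)·p_{n−k}(j−1)
p_1 = [1]  (j = 0)
p_2 = [1/2, 1/2]  (j = 0..1)
p_3 = [1/2, 1/2]  (j = 0..1)
p_4 = [1/4, 1/2, 1/4]  (j = 0..2)
p_5 = [0, 3/4, 1/4]  (j = 0..2)
E[N_5] = Σ j·p_5(j) = 5/4;  E[N_5²] = Σ j²·p_5(j) = 7/4
Var[N_5] = 7/4 − (5/4)² = 3/16


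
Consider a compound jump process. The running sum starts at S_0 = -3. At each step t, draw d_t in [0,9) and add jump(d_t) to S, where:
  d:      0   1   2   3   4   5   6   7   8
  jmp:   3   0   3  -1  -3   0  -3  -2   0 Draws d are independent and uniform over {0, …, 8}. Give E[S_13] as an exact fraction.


-22/3

Outcome values over d=0..8: [3, 0, 3, -1, -3, 0, -3, -2, 0]
Σy = -3, Σy² = 41, M = 9
μ = -3/9 = -1/3,  σ² = 41/9 − (-1/3)² = 40/9
E[S_13] = -3 + 13·(-1/3) = -22/3


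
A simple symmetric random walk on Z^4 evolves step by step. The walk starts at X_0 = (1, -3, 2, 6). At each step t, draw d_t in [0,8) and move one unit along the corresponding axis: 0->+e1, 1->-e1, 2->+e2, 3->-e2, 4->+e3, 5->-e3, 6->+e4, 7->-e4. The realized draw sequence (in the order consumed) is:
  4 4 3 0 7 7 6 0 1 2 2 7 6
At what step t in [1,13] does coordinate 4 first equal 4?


t=0: X=(1, -3, 2, 6), d=4 → +e3, X_1=(1, -3, 3, 6)
t=1: X=(1, -3, 3, 6), d=4 → +e3, X_2=(1, -3, 4, 6)
t=2: X=(1, -3, 4, 6), d=3 → -e2, X_3=(1, -4, 4, 6)
t=3: X=(1, -4, 4, 6), d=0 → +e1, X_4=(2, -4, 4, 6)
t=4: X=(2, -4, 4, 6), d=7 → -e4, X_5=(2, -4, 4, 5)
t=5: X=(2, -4, 4, 5), d=7 → -e4, X_6=(2, -4, 4, 4)
t=6: X=(2, -4, 4, 4), d=6 → +e4, X_7=(2, -4, 4, 5)
t=7: X=(2, -4, 4, 5), d=0 → +e1, X_8=(3, -4, 4, 5)
t=8: X=(3, -4, 4, 5), d=1 → -e1, X_9=(2, -4, 4, 5)
t=9: X=(2, -4, 4, 5), d=2 → +e2, X_10=(2, -3, 4, 5)
t=10: X=(2, -3, 4, 5), d=2 → +e2, X_11=(2, -2, 4, 5)
t=11: X=(2, -2, 4, 5), d=7 → -e4, X_12=(2, -2, 4, 4)
t=12: X=(2, -2, 4, 4), d=6 → +e4, X_13=(2, -2, 4, 5)

6


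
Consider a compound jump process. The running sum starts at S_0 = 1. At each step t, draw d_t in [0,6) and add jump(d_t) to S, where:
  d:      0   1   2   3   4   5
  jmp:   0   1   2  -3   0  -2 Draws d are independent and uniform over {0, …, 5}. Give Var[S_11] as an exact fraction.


286/9

Outcome values over d=0..5: [0, 1, 2, -3, 0, -2]
Σy = -2, Σy² = 18, M = 6
μ = -2/6 = -1/3,  σ² = 18/6 − (-1/3)² = 26/9
Independent increments: Var[S_11] = 11·σ² = 11·(26/9) = 286/9


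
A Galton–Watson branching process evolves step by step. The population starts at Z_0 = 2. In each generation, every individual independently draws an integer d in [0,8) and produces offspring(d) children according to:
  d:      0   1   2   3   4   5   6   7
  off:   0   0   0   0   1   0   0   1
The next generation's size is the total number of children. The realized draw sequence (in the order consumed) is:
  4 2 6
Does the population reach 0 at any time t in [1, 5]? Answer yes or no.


yes

gen 0: Z_0=2, draws=[4, 2], offspring=[1, 0], Z_1=1
gen 1: Z_1=1, draws=[6], offspring=[0], Z_2=0
gen 2: Z_2=0, draws=[], offspring=[], Z_3=0
gen 3: Z_3=0, draws=[], offspring=[], Z_4=0
gen 4: Z_4=0, draws=[], offspring=[], Z_5=0


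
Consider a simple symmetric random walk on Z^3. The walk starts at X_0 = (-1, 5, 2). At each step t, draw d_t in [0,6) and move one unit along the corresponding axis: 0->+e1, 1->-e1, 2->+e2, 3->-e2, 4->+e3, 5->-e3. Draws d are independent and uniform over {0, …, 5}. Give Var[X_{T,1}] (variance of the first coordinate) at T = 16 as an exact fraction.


16/3

Outcome values over d=0..5: [1, -1, 0, 0, 0, 0]
Σy = 0, Σy² = 2, M = 6
μ = 0/6 = 0,  σ² = 2/6 − (0)² = 1/3
Independent increments: Var[X_16] = 16·σ² = 16·(1/3) = 16/3


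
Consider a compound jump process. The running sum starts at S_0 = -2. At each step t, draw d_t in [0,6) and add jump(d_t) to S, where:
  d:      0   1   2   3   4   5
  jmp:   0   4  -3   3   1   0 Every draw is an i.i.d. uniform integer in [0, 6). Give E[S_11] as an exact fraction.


43/6

Outcome values over d=0..5: [0, 4, -3, 3, 1, 0]
Σy = 5, Σy² = 35, M = 6
μ = 5/6 = 5/6,  σ² = 35/6 − (5/6)² = 185/36
E[S_11] = -2 + 11·(5/6) = 43/6


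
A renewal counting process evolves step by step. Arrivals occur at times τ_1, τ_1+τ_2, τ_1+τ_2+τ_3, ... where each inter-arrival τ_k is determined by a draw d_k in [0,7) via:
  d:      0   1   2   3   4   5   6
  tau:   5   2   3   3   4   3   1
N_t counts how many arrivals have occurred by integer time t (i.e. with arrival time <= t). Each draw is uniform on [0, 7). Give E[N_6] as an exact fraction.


Inter-arrival values over d=0..6: [5, 2, 3, 3, 4, 3, 1]
Each d has probability 1/7, so the pmf of τ is: f(1) = 1/7, f(2) = 1/7, f(3) = 3/7, f(4) = 1/7, f(5) = 1/7
Renewal equation for m(n) = E[N_n]: condition on τ_1 = k (if k <= n, one arrival plus a fresh copy on the remaining n−k steps): m(n) = F(n) + Σ_{k<=n} f(k)·m(n−k), where F(n) = P(τ <= n) and m(0) = 0
m(1) = F(1) = 1/7
m(2) = F(2) + f(1)·m(1) = 2/7 + 1/7·1/7 = 15/49
m(3) = F(3) + f(1)·m(2) + f(2)·m(1) = 5/7 + 1/7·15/49 + 1/7·1/7 = 267/343
m(4) = F(4) + f(1)·m(3) + f(2)·m(2) + f(3)·m(1) = 6/7 + 1/7·267/343 + 1/7·15/49 + 3/7·1/7 = 2577/2401
m(5) = F(5) + f(1)·m(4) + f(2)·m(3) + f(3)·m(2) + f(4)·m(1) = 1 + 1/7·2577/2401 + 1/7·267/343 + 3/7·15/49 + 1/7·1/7 = 23801/16807
m(6) = F(6) + f(1)·m(5) + f(2)·m(4) + f(3)·m(3) + f(4)·m(2) + f(5)·m(1) = 1 + 1/7·23801/16807 + 1/7·2577/2401 + 3/7·267/343 + 1/7·15/49 + 1/7·1/7 = 206284/117649
E[N_6] = m(6) = 206284/117649

206284/117649


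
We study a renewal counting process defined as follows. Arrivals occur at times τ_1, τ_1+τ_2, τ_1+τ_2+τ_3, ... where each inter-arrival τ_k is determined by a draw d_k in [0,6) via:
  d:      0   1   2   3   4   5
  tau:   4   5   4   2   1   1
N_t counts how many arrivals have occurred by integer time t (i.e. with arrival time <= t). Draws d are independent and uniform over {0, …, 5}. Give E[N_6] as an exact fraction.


11675/5832

Inter-arrival values over d=0..5: [4, 5, 4, 2, 1, 1]
Each d has probability 1/6, so the pmf of τ is: f(1) = 1/3, f(2) = 1/6, f(4) = 1/3, f(5) = 1/6
Renewal equation for m(n) = E[N_n]: condition on τ_1 = k (if k <= n, one arrival plus a fresh copy on the remaining n−k steps): m(n) = F(n) + Σ_{k<=n} f(k)·m(n−k), where F(n) = P(τ <= n) and m(0) = 0
m(1) = F(1) = 1/3
m(2) = F(2) + f(1)·m(1) = 1/2 + 1/3·1/3 = 11/18
m(3) = F(3) + f(1)·m(2) + f(2)·m(1) = 1/2 + 1/3·11/18 + 1/6·1/3 = 41/54
m(4) = F(4) + f(1)·m(3) + f(2)·m(2) = 5/6 + 1/3·41/54 + 1/6·11/18 = 385/324
m(5) = F(5) + f(1)·m(4) + f(2)·m(3) + f(4)·m(1) = 1 + 1/3·385/324 + 1/6·41/54 + 1/3·1/3 = 397/243
m(6) = F(6) + f(1)·m(5) + f(2)·m(4) + f(4)·m(2) + f(5)·m(1) = 1 + 1/3·397/243 + 1/6·385/324 + 1/3·11/18 + 1/6·1/3 = 11675/5832
E[N_6] = m(6) = 11675/5832


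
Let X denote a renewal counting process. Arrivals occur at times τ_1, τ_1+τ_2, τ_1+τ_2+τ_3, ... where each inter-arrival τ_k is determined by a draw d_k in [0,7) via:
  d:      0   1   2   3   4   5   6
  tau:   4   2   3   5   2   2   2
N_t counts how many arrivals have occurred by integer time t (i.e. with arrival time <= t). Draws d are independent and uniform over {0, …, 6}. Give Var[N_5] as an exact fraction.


600/2401

Inter-arrival values over d=0..6: [4, 2, 3, 5, 2, 2, 2]
Each d has probability 1/7, so the pmf of τ is: f(2) = 4/7, f(3) = 1/7, f(4) = 1/7, f(5) = 1/7
Let p_n(j) = P(N_n = j), with p_0 = [1]. Condition on τ_1: p_n(0) = P(τ > n), and for j >= 1, p_n(j) = Σ_{k<=n} f(k)·p_{n−k}(j−1)
p_1 = [1]  (j = 0)
p_2 = [3/7, 4/7]  (j = 0..1)
p_3 = [2/7, 5/7]  (j = 0..1)
p_4 = [1/7, 26/49, 16/49]  (j = 0..2)
p_5 = [0, 25/49, 24/49]  (j = 0..2)
E[N_5] = Σ j·p_5(j) = 73/49;  E[N_5²] = Σ j²·p_5(j) = 121/49
Var[N_5] = 121/49 − (73/49)² = 600/2401


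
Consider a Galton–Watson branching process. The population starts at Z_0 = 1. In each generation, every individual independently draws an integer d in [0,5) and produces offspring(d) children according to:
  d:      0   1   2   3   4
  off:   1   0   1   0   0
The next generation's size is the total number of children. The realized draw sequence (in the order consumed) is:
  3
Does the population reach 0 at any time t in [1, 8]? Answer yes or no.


yes

gen 0: Z_0=1, draws=[3], offspring=[0], Z_1=0
gen 1: Z_1=0, draws=[], offspring=[], Z_2=0
gen 2: Z_2=0, draws=[], offspring=[], Z_3=0
gen 3: Z_3=0, draws=[], offspring=[], Z_4=0
gen 4: Z_4=0, draws=[], offspring=[], Z_5=0
gen 5: Z_5=0, draws=[], offspring=[], Z_6=0
gen 6: Z_6=0, draws=[], offspring=[], Z_7=0
gen 7: Z_7=0, draws=[], offspring=[], Z_8=0


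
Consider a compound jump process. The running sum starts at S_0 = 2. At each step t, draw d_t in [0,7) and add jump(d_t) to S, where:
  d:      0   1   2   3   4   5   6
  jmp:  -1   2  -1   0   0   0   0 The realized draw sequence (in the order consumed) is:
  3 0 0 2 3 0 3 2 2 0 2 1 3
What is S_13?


-4

t=0: S=2, d=3, jump=0, S_1=2
t=1: S=2, d=0, jump=-1, S_2=1
t=2: S=1, d=0, jump=-1, S_3=0
t=3: S=0, d=2, jump=-1, S_4=-1
t=4: S=-1, d=3, jump=0, S_5=-1
t=5: S=-1, d=0, jump=-1, S_6=-2
t=6: S=-2, d=3, jump=0, S_7=-2
t=7: S=-2, d=2, jump=-1, S_8=-3
t=8: S=-3, d=2, jump=-1, S_9=-4
t=9: S=-4, d=0, jump=-1, S_10=-5
t=10: S=-5, d=2, jump=-1, S_11=-6
t=11: S=-6, d=1, jump=2, S_12=-4
t=12: S=-4, d=3, jump=0, S_13=-4


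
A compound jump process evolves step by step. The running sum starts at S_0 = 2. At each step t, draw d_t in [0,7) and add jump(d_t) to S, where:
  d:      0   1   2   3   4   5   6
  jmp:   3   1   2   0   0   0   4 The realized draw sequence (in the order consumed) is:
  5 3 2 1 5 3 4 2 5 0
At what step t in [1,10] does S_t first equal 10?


10

t=0: S=2, d=5, jump=0, S_1=2
t=1: S=2, d=3, jump=0, S_2=2
t=2: S=2, d=2, jump=2, S_3=4
t=3: S=4, d=1, jump=1, S_4=5
t=4: S=5, d=5, jump=0, S_5=5
t=5: S=5, d=3, jump=0, S_6=5
t=6: S=5, d=4, jump=0, S_7=5
t=7: S=5, d=2, jump=2, S_8=7
t=8: S=7, d=5, jump=0, S_9=7
t=9: S=7, d=0, jump=3, S_10=10


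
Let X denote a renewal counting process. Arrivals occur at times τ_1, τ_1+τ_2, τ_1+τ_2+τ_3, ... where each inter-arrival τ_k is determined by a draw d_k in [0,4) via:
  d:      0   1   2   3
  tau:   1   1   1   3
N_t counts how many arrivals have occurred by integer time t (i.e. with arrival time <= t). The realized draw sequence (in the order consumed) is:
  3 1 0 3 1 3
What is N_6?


3

draw d_1=3: τ_1=3, arrival time A_1=3
draw d_2=1: τ_2=1, arrival time A_2=4
draw d_3=0: τ_3=1, arrival time A_3=5
draw d_4=3: τ_4=3, arrival time A_4=8
draw d_5=1: τ_5=1, arrival time A_5=9
draw d_6=3: τ_6=3, arrival time A_6=12
N_t over t=0..6: 0:0 1:0 2:0 3:1 4:2 5:3 6:3


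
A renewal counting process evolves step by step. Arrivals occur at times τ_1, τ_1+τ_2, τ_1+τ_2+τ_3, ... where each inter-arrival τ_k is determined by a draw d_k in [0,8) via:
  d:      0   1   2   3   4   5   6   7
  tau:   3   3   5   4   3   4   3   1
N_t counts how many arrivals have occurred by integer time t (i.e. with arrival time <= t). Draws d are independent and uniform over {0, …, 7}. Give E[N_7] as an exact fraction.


Inter-arrival values over d=0..7: [3, 3, 5, 4, 3, 4, 3, 1]
Each d has probability 1/8, so the pmf of τ is: f(1) = 1/8, f(3) = 1/2, f(4) = 1/4, f(5) = 1/8
Renewal equation for m(n) = E[N_n]: condition on τ_1 = k (if k <= n, one arrival plus a fresh copy on the remaining n−k steps): m(n) = F(n) + Σ_{k<=n} f(k)·m(n−k), where F(n) = P(τ <= n) and m(0) = 0
m(1) = F(1) = 1/8
m(2) = F(2) + f(1)·m(1) = 1/8 + 1/8·1/8 = 9/64
m(3) = F(3) + f(1)·m(2) = 5/8 + 1/8·9/64 = 329/512
m(4) = F(4) + f(1)·m(3) + f(3)·m(1) = 7/8 + 1/8·329/512 + 1/2·1/8 = 4169/4096
m(5) = F(5) + f(1)·m(4) + f(3)·m(2) + f(4)·m(1) = 1 + 1/8·4169/4096 + 1/2·9/64 + 1/4·1/8 = 40265/32768
m(6) = F(6) + f(1)·m(5) + f(3)·m(3) + f(4)·m(2) + f(5)·m(1) = 1 + 1/8·40265/32768 + 1/2·329/512 + 1/4·9/64 + 1/8·1/8 = 399945/262144
m(7) = F(7) + f(1)·m(6) + f(3)·m(4) + f(4)·m(3) + f(5)·m(2) = 1 + 1/8·399945/262144 + 1/2·4169/4096 + 1/4·329/512 + 1/8·9/64 = 3938121/2097152
E[N_7] = m(7) = 3938121/2097152

3938121/2097152


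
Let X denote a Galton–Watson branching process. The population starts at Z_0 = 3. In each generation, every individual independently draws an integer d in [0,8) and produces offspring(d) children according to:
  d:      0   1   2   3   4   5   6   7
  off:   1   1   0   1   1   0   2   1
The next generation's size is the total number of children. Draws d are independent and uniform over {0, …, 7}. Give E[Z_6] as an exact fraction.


Outcome values over d=0..7: [1, 1, 0, 1, 1, 0, 2, 1]
Σy = 7, Σy² = 9, M = 8
μ = 7/8 = 7/8,  σ² = 9/8 − (7/8)² = 23/64
E[Z_0] = 3
E[Z_1] = 7/8·E[Z_0] = 21/8
E[Z_2] = 7/8·E[Z_1] = 147/64
E[Z_3] = 7/8·E[Z_2] = 1029/512
E[Z_4] = 7/8·E[Z_3] = 7203/4096
E[Z_5] = 7/8·E[Z_4] = 50421/32768
E[Z_6] = 7/8·E[Z_5] = 352947/262144

352947/262144


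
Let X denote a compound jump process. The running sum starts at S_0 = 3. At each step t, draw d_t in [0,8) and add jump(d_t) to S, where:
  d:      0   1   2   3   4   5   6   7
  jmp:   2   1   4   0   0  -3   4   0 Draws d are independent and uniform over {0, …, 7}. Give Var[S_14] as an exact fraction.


133/2

Outcome values over d=0..7: [2, 1, 4, 0, 0, -3, 4, 0]
Σy = 8, Σy² = 46, M = 8
μ = 8/8 = 1,  σ² = 46/8 − (1)² = 19/4
Independent increments: Var[S_14] = 14·σ² = 14·(19/4) = 133/2


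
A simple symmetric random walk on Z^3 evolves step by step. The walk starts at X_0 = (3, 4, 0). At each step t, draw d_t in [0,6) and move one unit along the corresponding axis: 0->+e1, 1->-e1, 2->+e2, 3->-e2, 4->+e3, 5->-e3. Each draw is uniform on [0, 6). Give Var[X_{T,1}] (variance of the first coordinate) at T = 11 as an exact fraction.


Outcome values over d=0..5: [1, -1, 0, 0, 0, 0]
Σy = 0, Σy² = 2, M = 6
μ = 0/6 = 0,  σ² = 2/6 − (0)² = 1/3
Independent increments: Var[X_11] = 11·σ² = 11·(1/3) = 11/3

11/3


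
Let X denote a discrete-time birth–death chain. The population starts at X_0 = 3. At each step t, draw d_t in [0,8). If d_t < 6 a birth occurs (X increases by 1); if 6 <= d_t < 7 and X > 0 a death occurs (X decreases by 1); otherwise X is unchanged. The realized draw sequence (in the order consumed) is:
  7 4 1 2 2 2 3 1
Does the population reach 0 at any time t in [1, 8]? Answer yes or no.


no

t=0: X=3, d=7 → hold, X_1=3
t=1: X=3, d=4 → birth, X_2=4
t=2: X=4, d=1 → birth, X_3=5
t=3: X=5, d=2 → birth, X_4=6
t=4: X=6, d=2 → birth, X_5=7
t=5: X=7, d=2 → birth, X_6=8
t=6: X=8, d=3 → birth, X_7=9
t=7: X=9, d=1 → birth, X_8=10


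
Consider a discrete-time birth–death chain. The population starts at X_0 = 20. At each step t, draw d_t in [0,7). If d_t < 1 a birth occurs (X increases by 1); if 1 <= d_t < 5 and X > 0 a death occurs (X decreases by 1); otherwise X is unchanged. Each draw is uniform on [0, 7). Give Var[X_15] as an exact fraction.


390/49

X can drop by at most 1 per step and X_0 = 20 > T = 15, so X_t >= 20 − t >= 5 > 0 for every t <= 15: the floor at 0 (the 'and X > 0' condition) never binds. Hence X_15 = X_0 + Σ_{t<15} Y_t with i.i.d. increments Y_t = y(d_t) ∈ {+1, −1, 0}.
Outcome values over d=0..6: [1, -1, -1, -1, -1, 0, 0]
Σy = -3, Σy² = 5, M = 7
μ = -3/7 = -3/7,  σ² = 5/7 − (-3/7)² = 26/49
Independent increments: Var[X_15] = 15·σ² = 15·(26/49) = 390/49


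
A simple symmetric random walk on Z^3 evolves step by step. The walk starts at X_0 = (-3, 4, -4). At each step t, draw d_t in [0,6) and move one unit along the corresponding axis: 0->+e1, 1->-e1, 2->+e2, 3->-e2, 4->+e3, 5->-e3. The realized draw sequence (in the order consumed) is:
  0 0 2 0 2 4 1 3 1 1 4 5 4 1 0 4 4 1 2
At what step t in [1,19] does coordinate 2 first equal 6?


t=0: X=(-3, 4, -4), d=0 → +e1, X_1=(-2, 4, -4)
t=1: X=(-2, 4, -4), d=0 → +e1, X_2=(-1, 4, -4)
t=2: X=(-1, 4, -4), d=2 → +e2, X_3=(-1, 5, -4)
t=3: X=(-1, 5, -4), d=0 → +e1, X_4=(0, 5, -4)
t=4: X=(0, 5, -4), d=2 → +e2, X_5=(0, 6, -4)
t=5: X=(0, 6, -4), d=4 → +e3, X_6=(0, 6, -3)
t=6: X=(0, 6, -3), d=1 → -e1, X_7=(-1, 6, -3)
t=7: X=(-1, 6, -3), d=3 → -e2, X_8=(-1, 5, -3)
t=8: X=(-1, 5, -3), d=1 → -e1, X_9=(-2, 5, -3)
t=9: X=(-2, 5, -3), d=1 → -e1, X_10=(-3, 5, -3)
t=10: X=(-3, 5, -3), d=4 → +e3, X_11=(-3, 5, -2)
t=11: X=(-3, 5, -2), d=5 → -e3, X_12=(-3, 5, -3)
t=12: X=(-3, 5, -3), d=4 → +e3, X_13=(-3, 5, -2)
t=13: X=(-3, 5, -2), d=1 → -e1, X_14=(-4, 5, -2)
t=14: X=(-4, 5, -2), d=0 → +e1, X_15=(-3, 5, -2)
t=15: X=(-3, 5, -2), d=4 → +e3, X_16=(-3, 5, -1)
t=16: X=(-3, 5, -1), d=4 → +e3, X_17=(-3, 5, 0)
t=17: X=(-3, 5, 0), d=1 → -e1, X_18=(-4, 5, 0)
t=18: X=(-4, 5, 0), d=2 → +e2, X_19=(-4, 6, 0)

5


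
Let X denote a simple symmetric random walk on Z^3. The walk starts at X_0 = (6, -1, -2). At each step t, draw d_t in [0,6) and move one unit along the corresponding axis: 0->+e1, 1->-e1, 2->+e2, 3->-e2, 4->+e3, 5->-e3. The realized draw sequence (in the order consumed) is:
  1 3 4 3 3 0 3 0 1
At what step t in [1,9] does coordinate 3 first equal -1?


t=0: X=(6, -1, -2), d=1 → -e1, X_1=(5, -1, -2)
t=1: X=(5, -1, -2), d=3 → -e2, X_2=(5, -2, -2)
t=2: X=(5, -2, -2), d=4 → +e3, X_3=(5, -2, -1)
t=3: X=(5, -2, -1), d=3 → -e2, X_4=(5, -3, -1)
t=4: X=(5, -3, -1), d=3 → -e2, X_5=(5, -4, -1)
t=5: X=(5, -4, -1), d=0 → +e1, X_6=(6, -4, -1)
t=6: X=(6, -4, -1), d=3 → -e2, X_7=(6, -5, -1)
t=7: X=(6, -5, -1), d=0 → +e1, X_8=(7, -5, -1)
t=8: X=(7, -5, -1), d=1 → -e1, X_9=(6, -5, -1)

3


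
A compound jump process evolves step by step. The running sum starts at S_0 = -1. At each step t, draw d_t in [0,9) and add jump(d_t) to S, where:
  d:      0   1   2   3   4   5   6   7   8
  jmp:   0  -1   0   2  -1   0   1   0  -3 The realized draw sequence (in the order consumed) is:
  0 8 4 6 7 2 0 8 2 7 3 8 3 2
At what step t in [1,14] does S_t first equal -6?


13

t=0: S=-1, d=0, jump=0, S_1=-1
t=1: S=-1, d=8, jump=-3, S_2=-4
t=2: S=-4, d=4, jump=-1, S_3=-5
t=3: S=-5, d=6, jump=1, S_4=-4
t=4: S=-4, d=7, jump=0, S_5=-4
t=5: S=-4, d=2, jump=0, S_6=-4
t=6: S=-4, d=0, jump=0, S_7=-4
t=7: S=-4, d=8, jump=-3, S_8=-7
t=8: S=-7, d=2, jump=0, S_9=-7
t=9: S=-7, d=7, jump=0, S_10=-7
t=10: S=-7, d=3, jump=2, S_11=-5
t=11: S=-5, d=8, jump=-3, S_12=-8
t=12: S=-8, d=3, jump=2, S_13=-6
t=13: S=-6, d=2, jump=0, S_14=-6


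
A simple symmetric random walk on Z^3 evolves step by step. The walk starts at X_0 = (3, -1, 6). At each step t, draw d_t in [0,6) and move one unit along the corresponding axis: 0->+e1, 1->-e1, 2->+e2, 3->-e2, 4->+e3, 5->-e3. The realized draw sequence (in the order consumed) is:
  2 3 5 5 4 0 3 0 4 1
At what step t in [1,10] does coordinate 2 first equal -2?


7

t=0: X=(3, -1, 6), d=2 → +e2, X_1=(3, 0, 6)
t=1: X=(3, 0, 6), d=3 → -e2, X_2=(3, -1, 6)
t=2: X=(3, -1, 6), d=5 → -e3, X_3=(3, -1, 5)
t=3: X=(3, -1, 5), d=5 → -e3, X_4=(3, -1, 4)
t=4: X=(3, -1, 4), d=4 → +e3, X_5=(3, -1, 5)
t=5: X=(3, -1, 5), d=0 → +e1, X_6=(4, -1, 5)
t=6: X=(4, -1, 5), d=3 → -e2, X_7=(4, -2, 5)
t=7: X=(4, -2, 5), d=0 → +e1, X_8=(5, -2, 5)
t=8: X=(5, -2, 5), d=4 → +e3, X_9=(5, -2, 6)
t=9: X=(5, -2, 6), d=1 → -e1, X_10=(4, -2, 6)


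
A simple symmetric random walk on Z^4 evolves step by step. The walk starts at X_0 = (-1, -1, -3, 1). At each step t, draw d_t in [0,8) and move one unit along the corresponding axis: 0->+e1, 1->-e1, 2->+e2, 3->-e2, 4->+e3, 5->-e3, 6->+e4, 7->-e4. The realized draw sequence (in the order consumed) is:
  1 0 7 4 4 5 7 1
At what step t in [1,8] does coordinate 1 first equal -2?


1

t=0: X=(-1, -1, -3, 1), d=1 → -e1, X_1=(-2, -1, -3, 1)
t=1: X=(-2, -1, -3, 1), d=0 → +e1, X_2=(-1, -1, -3, 1)
t=2: X=(-1, -1, -3, 1), d=7 → -e4, X_3=(-1, -1, -3, 0)
t=3: X=(-1, -1, -3, 0), d=4 → +e3, X_4=(-1, -1, -2, 0)
t=4: X=(-1, -1, -2, 0), d=4 → +e3, X_5=(-1, -1, -1, 0)
t=5: X=(-1, -1, -1, 0), d=5 → -e3, X_6=(-1, -1, -2, 0)
t=6: X=(-1, -1, -2, 0), d=7 → -e4, X_7=(-1, -1, -2, -1)
t=7: X=(-1, -1, -2, -1), d=1 → -e1, X_8=(-2, -1, -2, -1)


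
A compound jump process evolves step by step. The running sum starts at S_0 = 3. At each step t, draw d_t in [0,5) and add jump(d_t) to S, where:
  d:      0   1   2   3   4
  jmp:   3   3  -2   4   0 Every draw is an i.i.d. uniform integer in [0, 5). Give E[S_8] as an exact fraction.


79/5

Outcome values over d=0..4: [3, 3, -2, 4, 0]
Σy = 8, Σy² = 38, M = 5
μ = 8/5 = 8/5,  σ² = 38/5 − (8/5)² = 126/25
E[S_8] = 3 + 8·(8/5) = 79/5


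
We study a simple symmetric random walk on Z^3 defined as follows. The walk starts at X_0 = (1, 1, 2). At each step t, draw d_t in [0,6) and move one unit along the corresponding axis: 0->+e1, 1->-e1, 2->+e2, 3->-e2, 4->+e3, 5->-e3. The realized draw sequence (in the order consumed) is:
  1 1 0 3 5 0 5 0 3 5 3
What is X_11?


(2, -2, -1)

t=0: X=(1, 1, 2), d=1 → -e1, X_1=(0, 1, 2)
t=1: X=(0, 1, 2), d=1 → -e1, X_2=(-1, 1, 2)
t=2: X=(-1, 1, 2), d=0 → +e1, X_3=(0, 1, 2)
t=3: X=(0, 1, 2), d=3 → -e2, X_4=(0, 0, 2)
t=4: X=(0, 0, 2), d=5 → -e3, X_5=(0, 0, 1)
t=5: X=(0, 0, 1), d=0 → +e1, X_6=(1, 0, 1)
t=6: X=(1, 0, 1), d=5 → -e3, X_7=(1, 0, 0)
t=7: X=(1, 0, 0), d=0 → +e1, X_8=(2, 0, 0)
t=8: X=(2, 0, 0), d=3 → -e2, X_9=(2, -1, 0)
t=9: X=(2, -1, 0), d=5 → -e3, X_10=(2, -1, -1)
t=10: X=(2, -1, -1), d=3 → -e2, X_11=(2, -2, -1)


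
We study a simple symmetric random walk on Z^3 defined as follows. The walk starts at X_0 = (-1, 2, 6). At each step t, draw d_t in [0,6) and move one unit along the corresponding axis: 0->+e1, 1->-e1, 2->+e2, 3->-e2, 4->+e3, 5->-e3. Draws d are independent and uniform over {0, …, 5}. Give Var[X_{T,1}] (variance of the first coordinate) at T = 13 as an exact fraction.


13/3

Outcome values over d=0..5: [1, -1, 0, 0, 0, 0]
Σy = 0, Σy² = 2, M = 6
μ = 0/6 = 0,  σ² = 2/6 − (0)² = 1/3
Independent increments: Var[X_13] = 13·σ² = 13·(1/3) = 13/3


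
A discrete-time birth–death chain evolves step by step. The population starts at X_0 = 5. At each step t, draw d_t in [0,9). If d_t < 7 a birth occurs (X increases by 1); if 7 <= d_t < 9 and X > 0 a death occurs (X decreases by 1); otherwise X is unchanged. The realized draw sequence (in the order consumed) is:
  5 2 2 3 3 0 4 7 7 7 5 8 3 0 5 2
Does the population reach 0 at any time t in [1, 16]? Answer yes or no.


t=0: X=5, d=5 → birth, X_1=6
t=1: X=6, d=2 → birth, X_2=7
t=2: X=7, d=2 → birth, X_3=8
t=3: X=8, d=3 → birth, X_4=9
t=4: X=9, d=3 → birth, X_5=10
t=5: X=10, d=0 → birth, X_6=11
t=6: X=11, d=4 → birth, X_7=12
t=7: X=12, d=7 → death, X_8=11
t=8: X=11, d=7 → death, X_9=10
t=9: X=10, d=7 → death, X_10=9
t=10: X=9, d=5 → birth, X_11=10
t=11: X=10, d=8 → death, X_12=9
t=12: X=9, d=3 → birth, X_13=10
t=13: X=10, d=0 → birth, X_14=11
t=14: X=11, d=5 → birth, X_15=12
t=15: X=12, d=2 → birth, X_16=13

no


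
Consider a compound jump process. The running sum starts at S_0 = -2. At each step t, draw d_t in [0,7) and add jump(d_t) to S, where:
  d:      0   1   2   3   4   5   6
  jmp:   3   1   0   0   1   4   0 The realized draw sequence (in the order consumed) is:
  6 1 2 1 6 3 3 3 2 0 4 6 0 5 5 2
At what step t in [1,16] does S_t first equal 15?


t=0: S=-2, d=6, jump=0, S_1=-2
t=1: S=-2, d=1, jump=1, S_2=-1
t=2: S=-1, d=2, jump=0, S_3=-1
t=3: S=-1, d=1, jump=1, S_4=0
t=4: S=0, d=6, jump=0, S_5=0
t=5: S=0, d=3, jump=0, S_6=0
t=6: S=0, d=3, jump=0, S_7=0
t=7: S=0, d=3, jump=0, S_8=0
t=8: S=0, d=2, jump=0, S_9=0
t=9: S=0, d=0, jump=3, S_10=3
t=10: S=3, d=4, jump=1, S_11=4
t=11: S=4, d=6, jump=0, S_12=4
t=12: S=4, d=0, jump=3, S_13=7
t=13: S=7, d=5, jump=4, S_14=11
t=14: S=11, d=5, jump=4, S_15=15
t=15: S=15, d=2, jump=0, S_16=15

15


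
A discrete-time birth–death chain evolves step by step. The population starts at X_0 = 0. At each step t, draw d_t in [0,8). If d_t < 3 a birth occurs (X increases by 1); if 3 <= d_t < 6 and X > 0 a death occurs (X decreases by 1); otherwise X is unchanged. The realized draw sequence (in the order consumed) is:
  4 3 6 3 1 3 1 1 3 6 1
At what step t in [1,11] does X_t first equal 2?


t=0: X=0, d=4 → hold, X_1=0
t=1: X=0, d=3 → hold, X_2=0
t=2: X=0, d=6 → hold, X_3=0
t=3: X=0, d=3 → hold, X_4=0
t=4: X=0, d=1 → birth, X_5=1
t=5: X=1, d=3 → death, X_6=0
t=6: X=0, d=1 → birth, X_7=1
t=7: X=1, d=1 → birth, X_8=2
t=8: X=2, d=3 → death, X_9=1
t=9: X=1, d=6 → hold, X_10=1
t=10: X=1, d=1 → birth, X_11=2

8


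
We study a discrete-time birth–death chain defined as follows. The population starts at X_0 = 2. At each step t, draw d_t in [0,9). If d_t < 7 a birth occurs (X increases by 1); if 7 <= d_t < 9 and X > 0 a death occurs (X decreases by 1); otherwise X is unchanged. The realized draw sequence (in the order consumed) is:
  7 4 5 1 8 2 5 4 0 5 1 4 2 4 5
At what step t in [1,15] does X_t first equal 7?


9

t=0: X=2, d=7 → death, X_1=1
t=1: X=1, d=4 → birth, X_2=2
t=2: X=2, d=5 → birth, X_3=3
t=3: X=3, d=1 → birth, X_4=4
t=4: X=4, d=8 → death, X_5=3
t=5: X=3, d=2 → birth, X_6=4
t=6: X=4, d=5 → birth, X_7=5
t=7: X=5, d=4 → birth, X_8=6
t=8: X=6, d=0 → birth, X_9=7
t=9: X=7, d=5 → birth, X_10=8
t=10: X=8, d=1 → birth, X_11=9
t=11: X=9, d=4 → birth, X_12=10
t=12: X=10, d=2 → birth, X_13=11
t=13: X=11, d=4 → birth, X_14=12
t=14: X=12, d=5 → birth, X_15=13


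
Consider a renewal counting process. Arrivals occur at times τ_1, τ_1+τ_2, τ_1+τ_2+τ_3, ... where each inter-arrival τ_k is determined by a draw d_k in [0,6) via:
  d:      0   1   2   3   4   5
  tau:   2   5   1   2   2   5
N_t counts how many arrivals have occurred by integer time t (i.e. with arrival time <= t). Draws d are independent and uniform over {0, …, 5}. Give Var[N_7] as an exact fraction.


Inter-arrival values over d=0..5: [2, 5, 1, 2, 2, 5]
Each d has probability 1/6, so the pmf of τ is: f(1) = 1/6, f(2) = 1/2, f(5) = 1/3
Let p_n(j) = P(N_n = j), with p_0 = [1]. Condition on τ_1: p_n(0) = P(τ > n), and for j >= 1, p_n(j) = Σ_{k<=n} f(k)·p_{n−k}(j−1)
p_1 = [5/6, 1/6]  (j = 0..1)
p_2 = [1/3, 23/36, 1/36]  (j = 0..2)
p_3 = [1/3, 17/36, 41/216, 1/216]  (j = 0..3)
p_4 = [1/3, 2/9, 43/108, 59/1296, 1/1296]  (j = 0..4)
p_5 = [0, 5/9, 59/216, 209/1296, 77/7776, 1/7776]  (j = 0..5)
p_6 = [0, 4/9, 7/27, 317/1296, 193/3888, 95/46656, 1/46656]  (j = 0..6)
p_7 = [0, 1/9, 61/108, 245/1296, 59/486, 617/46656, 113/279936, 1/279936]  (j = 0..7)
E[N_7] = Σ j·p_7(j) = 661219/279936;  E[N_7²] = Σ j²·p_7(j) = 1780243/279936
Var[N_7] = 1780243/279936 − (661219/279936)² = 61143538487/78364164096

61143538487/78364164096


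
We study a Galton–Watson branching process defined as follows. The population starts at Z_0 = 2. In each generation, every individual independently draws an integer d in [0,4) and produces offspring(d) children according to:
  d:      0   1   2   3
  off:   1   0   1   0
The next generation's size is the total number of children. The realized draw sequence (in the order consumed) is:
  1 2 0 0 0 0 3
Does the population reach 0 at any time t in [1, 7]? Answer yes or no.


gen 0: Z_0=2, draws=[1, 2], offspring=[0, 1], Z_1=1
gen 1: Z_1=1, draws=[0], offspring=[1], Z_2=1
gen 2: Z_2=1, draws=[0], offspring=[1], Z_3=1
gen 3: Z_3=1, draws=[0], offspring=[1], Z_4=1
gen 4: Z_4=1, draws=[0], offspring=[1], Z_5=1
gen 5: Z_5=1, draws=[3], offspring=[0], Z_6=0
gen 6: Z_6=0, draws=[], offspring=[], Z_7=0

yes


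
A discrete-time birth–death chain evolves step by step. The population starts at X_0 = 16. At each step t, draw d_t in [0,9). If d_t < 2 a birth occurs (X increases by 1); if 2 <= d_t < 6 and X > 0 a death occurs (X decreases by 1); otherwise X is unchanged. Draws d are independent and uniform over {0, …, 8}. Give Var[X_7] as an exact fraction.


350/81

X can drop by at most 1 per step and X_0 = 16 > T = 7, so X_t >= 16 − t >= 9 > 0 for every t <= 7: the floor at 0 (the 'and X > 0' condition) never binds. Hence X_7 = X_0 + Σ_{t<7} Y_t with i.i.d. increments Y_t = y(d_t) ∈ {+1, −1, 0}.
Outcome values over d=0..8: [1, 1, -1, -1, -1, -1, 0, 0, 0]
Σy = -2, Σy² = 6, M = 9
μ = -2/9 = -2/9,  σ² = 6/9 − (-2/9)² = 50/81
Independent increments: Var[X_7] = 7·σ² = 7·(50/81) = 350/81


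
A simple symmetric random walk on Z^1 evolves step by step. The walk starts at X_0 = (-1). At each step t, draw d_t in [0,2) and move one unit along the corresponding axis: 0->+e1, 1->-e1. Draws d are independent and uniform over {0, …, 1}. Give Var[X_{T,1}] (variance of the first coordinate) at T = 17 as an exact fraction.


17

Outcome values over d=0..1: [1, -1]
Σy = 0, Σy² = 2, M = 2
μ = 0/2 = 0,  σ² = 2/2 − (0)² = 1
Independent increments: Var[X_17] = 17·σ² = 17·(1) = 17


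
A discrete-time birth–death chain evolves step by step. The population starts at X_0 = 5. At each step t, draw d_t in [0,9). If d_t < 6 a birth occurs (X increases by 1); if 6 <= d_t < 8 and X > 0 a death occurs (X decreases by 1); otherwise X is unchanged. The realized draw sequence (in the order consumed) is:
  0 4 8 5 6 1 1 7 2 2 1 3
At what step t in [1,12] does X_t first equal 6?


1

t=0: X=5, d=0 → birth, X_1=6
t=1: X=6, d=4 → birth, X_2=7
t=2: X=7, d=8 → hold, X_3=7
t=3: X=7, d=5 → birth, X_4=8
t=4: X=8, d=6 → death, X_5=7
t=5: X=7, d=1 → birth, X_6=8
t=6: X=8, d=1 → birth, X_7=9
t=7: X=9, d=7 → death, X_8=8
t=8: X=8, d=2 → birth, X_9=9
t=9: X=9, d=2 → birth, X_10=10
t=10: X=10, d=1 → birth, X_11=11
t=11: X=11, d=3 → birth, X_12=12


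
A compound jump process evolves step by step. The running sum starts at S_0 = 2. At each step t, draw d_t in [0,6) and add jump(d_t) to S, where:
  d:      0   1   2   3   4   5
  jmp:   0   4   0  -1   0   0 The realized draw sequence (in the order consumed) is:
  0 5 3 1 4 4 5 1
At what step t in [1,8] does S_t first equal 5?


t=0: S=2, d=0, jump=0, S_1=2
t=1: S=2, d=5, jump=0, S_2=2
t=2: S=2, d=3, jump=-1, S_3=1
t=3: S=1, d=1, jump=4, S_4=5
t=4: S=5, d=4, jump=0, S_5=5
t=5: S=5, d=4, jump=0, S_6=5
t=6: S=5, d=5, jump=0, S_7=5
t=7: S=5, d=1, jump=4, S_8=9

4


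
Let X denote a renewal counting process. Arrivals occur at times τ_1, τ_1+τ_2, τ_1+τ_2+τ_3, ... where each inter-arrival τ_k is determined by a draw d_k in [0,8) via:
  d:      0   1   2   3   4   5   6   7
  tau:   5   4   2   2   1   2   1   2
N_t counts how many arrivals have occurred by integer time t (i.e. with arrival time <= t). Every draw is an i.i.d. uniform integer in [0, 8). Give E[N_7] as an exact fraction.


Inter-arrival values over d=0..7: [5, 4, 2, 2, 1, 2, 1, 2]
Each d has probability 1/8, so the pmf of τ is: f(1) = 1/4, f(2) = 1/2, f(4) = 1/8, f(5) = 1/8
Renewal equation for m(n) = E[N_n]: condition on τ_1 = k (if k <= n, one arrival plus a fresh copy on the remaining n−k steps): m(n) = F(n) + Σ_{k<=n} f(k)·m(n−k), where F(n) = P(τ <= n) and m(0) = 0
m(1) = F(1) = 1/4
m(2) = F(2) + f(1)·m(1) = 3/4 + 1/4·1/4 = 13/16
m(3) = F(3) + f(1)·m(2) + f(2)·m(1) = 3/4 + 1/4·13/16 + 1/2·1/4 = 69/64
m(4) = F(4) + f(1)·m(3) + f(2)·m(2) = 7/8 + 1/4·69/64 + 1/2·13/16 = 397/256
m(5) = F(5) + f(1)·m(4) + f(2)·m(3) + f(4)·m(1) = 1 + 1/4·397/256 + 1/2·69/64 + 1/8·1/4 = 2005/1024
m(6) = F(6) + f(1)·m(5) + f(2)·m(4) + f(4)·m(2) + f(5)·m(1) = 1 + 1/4·2005/1024 + 1/2·397/256 + 1/8·13/16 + 1/8·1/4 = 9821/4096
m(7) = F(7) + f(1)·m(6) + f(2)·m(5) + f(4)·m(3) + f(5)·m(2) = 1 + 1/4·9821/4096 + 1/2·2005/1024 + 1/8·69/64 + 1/8·13/16 = 46117/16384
E[N_7] = m(7) = 46117/16384

46117/16384


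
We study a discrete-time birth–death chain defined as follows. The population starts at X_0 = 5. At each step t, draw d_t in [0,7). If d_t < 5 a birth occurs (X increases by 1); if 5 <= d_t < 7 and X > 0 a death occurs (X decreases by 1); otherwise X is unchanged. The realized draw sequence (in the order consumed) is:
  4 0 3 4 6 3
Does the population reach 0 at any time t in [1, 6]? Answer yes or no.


no

t=0: X=5, d=4 → birth, X_1=6
t=1: X=6, d=0 → birth, X_2=7
t=2: X=7, d=3 → birth, X_3=8
t=3: X=8, d=4 → birth, X_4=9
t=4: X=9, d=6 → death, X_5=8
t=5: X=8, d=3 → birth, X_6=9


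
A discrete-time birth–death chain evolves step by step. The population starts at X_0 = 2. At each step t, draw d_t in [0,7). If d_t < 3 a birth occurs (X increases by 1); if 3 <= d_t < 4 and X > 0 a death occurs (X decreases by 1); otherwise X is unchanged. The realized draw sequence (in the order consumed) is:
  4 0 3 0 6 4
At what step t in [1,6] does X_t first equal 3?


2

t=0: X=2, d=4 → hold, X_1=2
t=1: X=2, d=0 → birth, X_2=3
t=2: X=3, d=3 → death, X_3=2
t=3: X=2, d=0 → birth, X_4=3
t=4: X=3, d=6 → hold, X_5=3
t=5: X=3, d=4 → hold, X_6=3


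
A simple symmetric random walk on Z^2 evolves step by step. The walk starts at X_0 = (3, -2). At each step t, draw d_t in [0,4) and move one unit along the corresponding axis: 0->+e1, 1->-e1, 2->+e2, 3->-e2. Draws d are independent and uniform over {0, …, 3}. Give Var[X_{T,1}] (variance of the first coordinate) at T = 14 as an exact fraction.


7

Outcome values over d=0..3: [1, -1, 0, 0]
Σy = 0, Σy² = 2, M = 4
μ = 0/4 = 0,  σ² = 2/4 − (0)² = 1/2
Independent increments: Var[X_14] = 14·σ² = 14·(1/2) = 7


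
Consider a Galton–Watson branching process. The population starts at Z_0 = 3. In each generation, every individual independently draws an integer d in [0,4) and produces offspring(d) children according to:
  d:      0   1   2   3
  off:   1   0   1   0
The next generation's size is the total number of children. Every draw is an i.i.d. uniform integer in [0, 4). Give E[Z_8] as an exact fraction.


3/256

Outcome values over d=0..3: [1, 0, 1, 0]
Σy = 2, Σy² = 2, M = 4
μ = 2/4 = 1/2,  σ² = 2/4 − (1/2)² = 1/4
E[Z_0] = 3
E[Z_1] = 1/2·E[Z_0] = 3/2
E[Z_2] = 1/2·E[Z_1] = 3/4
E[Z_3] = 1/2·E[Z_2] = 3/8
E[Z_4] = 1/2·E[Z_3] = 3/16
E[Z_5] = 1/2·E[Z_4] = 3/32
E[Z_6] = 1/2·E[Z_5] = 3/64
E[Z_7] = 1/2·E[Z_6] = 3/128
E[Z_8] = 1/2·E[Z_7] = 3/256


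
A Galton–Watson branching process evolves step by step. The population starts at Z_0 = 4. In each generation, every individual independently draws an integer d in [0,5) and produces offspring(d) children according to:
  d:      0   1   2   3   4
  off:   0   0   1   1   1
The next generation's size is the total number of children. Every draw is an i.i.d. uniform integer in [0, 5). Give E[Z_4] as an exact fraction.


324/625

Outcome values over d=0..4: [0, 0, 1, 1, 1]
Σy = 3, Σy² = 3, M = 5
μ = 3/5 = 3/5,  σ² = 3/5 − (3/5)² = 6/25
E[Z_0] = 4
E[Z_1] = 3/5·E[Z_0] = 12/5
E[Z_2] = 3/5·E[Z_1] = 36/25
E[Z_3] = 3/5·E[Z_2] = 108/125
E[Z_4] = 3/5·E[Z_3] = 324/625


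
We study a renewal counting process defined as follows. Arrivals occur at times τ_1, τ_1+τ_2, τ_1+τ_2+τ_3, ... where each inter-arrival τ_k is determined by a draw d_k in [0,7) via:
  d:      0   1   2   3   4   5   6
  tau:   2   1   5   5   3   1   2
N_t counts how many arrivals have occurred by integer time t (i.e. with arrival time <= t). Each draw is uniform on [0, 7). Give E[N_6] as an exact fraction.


242782/117649

Inter-arrival values over d=0..6: [2, 1, 5, 5, 3, 1, 2]
Each d has probability 1/7, so the pmf of τ is: f(1) = 2/7, f(2) = 2/7, f(3) = 1/7, f(5) = 2/7
Renewal equation for m(n) = E[N_n]: condition on τ_1 = k (if k <= n, one arrival plus a fresh copy on the remaining n−k steps): m(n) = F(n) + Σ_{k<=n} f(k)·m(n−k), where F(n) = P(τ <= n) and m(0) = 0
m(1) = F(1) = 2/7
m(2) = F(2) + f(1)·m(1) = 4/7 + 2/7·2/7 = 32/49
m(3) = F(3) + f(1)·m(2) + f(2)·m(1) = 5/7 + 2/7·32/49 + 2/7·2/7 = 337/343
m(4) = F(4) + f(1)·m(3) + f(2)·m(2) + f(3)·m(1) = 5/7 + 2/7·337/343 + 2/7·32/49 + 1/7·2/7 = 2935/2401
m(5) = F(5) + f(1)·m(4) + f(2)·m(3) + f(3)·m(2) = 1 + 2/7·2935/2401 + 2/7·337/343 + 1/7·32/49 = 28963/16807
m(6) = F(6) + f(1)·m(5) + f(2)·m(4) + f(3)·m(3) + f(5)·m(1) = 1 + 2/7·28963/16807 + 2/7·2935/2401 + 1/7·337/343 + 2/7·2/7 = 242782/117649
E[N_6] = m(6) = 242782/117649
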